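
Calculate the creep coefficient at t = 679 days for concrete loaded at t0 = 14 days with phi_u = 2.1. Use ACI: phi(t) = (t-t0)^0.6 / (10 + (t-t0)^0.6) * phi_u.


dt = 679 - 14 = 665
phi = 665^0.6 / (10 + 665^0.6) * 2.1
= 1.746

1.746


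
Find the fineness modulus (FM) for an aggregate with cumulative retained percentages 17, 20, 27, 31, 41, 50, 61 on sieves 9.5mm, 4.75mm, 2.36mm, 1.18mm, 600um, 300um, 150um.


FM = sum(cumulative % retained) / 100
= 247 / 100
= 2.47

2.47


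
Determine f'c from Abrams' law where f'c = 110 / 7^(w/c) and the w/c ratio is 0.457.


f'c = 110 / 7^0.457
= 110 / 2.433
= 45.2 MPa

45.2


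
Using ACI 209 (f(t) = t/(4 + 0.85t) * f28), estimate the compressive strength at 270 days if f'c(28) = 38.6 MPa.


f(270) = 270 / (4 + 0.85 * 270) * 38.6
= 270 / 233.5 * 38.6
= 44.63 MPa

44.63


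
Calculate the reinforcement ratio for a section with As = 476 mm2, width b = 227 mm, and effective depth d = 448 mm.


rho = As / (b * d)
= 476 / (227 * 448)
= 0.0047

0.0047


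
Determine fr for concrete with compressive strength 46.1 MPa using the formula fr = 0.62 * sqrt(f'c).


fr = 0.62 * sqrt(46.1)
= 4.21 MPa

4.21


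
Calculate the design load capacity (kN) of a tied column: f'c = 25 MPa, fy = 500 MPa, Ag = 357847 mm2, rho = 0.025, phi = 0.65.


Ast = rho * Ag = 0.025 * 357847 = 8946.175 mm2
phi*Pn = 0.65 * 0.80 * (0.85 * 25 * (357847 - 8946.175) + 500 * 8946.175) / 1000
= 6181.36 kN

6181.36


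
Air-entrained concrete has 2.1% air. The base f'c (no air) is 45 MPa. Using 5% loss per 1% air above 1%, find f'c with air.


Strength loss = (2.1 - 1) * 5 = 5.5%
f'c = 45 * (1 - 5.5/100)
= 42.52 MPa

42.52


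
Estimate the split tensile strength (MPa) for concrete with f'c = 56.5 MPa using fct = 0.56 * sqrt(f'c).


fct = 0.56 * sqrt(56.5)
= 0.56 * 7.517
= 4.209 MPa

4.209


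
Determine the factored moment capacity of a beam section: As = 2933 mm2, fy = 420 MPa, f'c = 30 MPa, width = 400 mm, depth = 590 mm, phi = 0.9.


a = As * fy / (0.85 * f'c * b)
= 2933 * 420 / (0.85 * 30 * 400)
= 120.7706 mm
Mn = As * fy * (d - a/2) / 10^6
= 652.4112 kN-m
phi*Mn = 0.9 * 652.4112 = 587.17 kN-m

587.17


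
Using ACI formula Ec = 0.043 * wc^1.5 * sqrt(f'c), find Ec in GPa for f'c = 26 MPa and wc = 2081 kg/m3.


Ec = 0.043 * 2081^1.5 * sqrt(26) / 1000
= 20.81 GPa

20.81


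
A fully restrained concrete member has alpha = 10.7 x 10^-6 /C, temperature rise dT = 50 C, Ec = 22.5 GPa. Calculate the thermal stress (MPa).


sigma = alpha * dT * Ec
= 10.7e-6 * 50 * 22.5 * 1000
= 12.037 MPa

12.037


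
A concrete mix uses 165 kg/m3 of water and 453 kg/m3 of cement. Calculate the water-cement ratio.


w/c = water / cement
w/c = 165 / 453 = 0.364

0.364


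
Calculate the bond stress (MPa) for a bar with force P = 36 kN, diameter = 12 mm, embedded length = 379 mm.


u = P / (pi * db * ld)
= 36 * 1000 / (pi * 12 * 379)
= 2.52 MPa

2.52


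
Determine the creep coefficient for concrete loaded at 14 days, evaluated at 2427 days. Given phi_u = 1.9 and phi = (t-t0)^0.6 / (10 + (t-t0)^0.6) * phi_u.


dt = 2427 - 14 = 2413
phi = 2413^0.6 / (10 + 2413^0.6) * 1.9
= 1.738

1.738


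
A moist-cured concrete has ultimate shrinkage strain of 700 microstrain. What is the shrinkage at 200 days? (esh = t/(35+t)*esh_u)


esh(200) = 200 / (35 + 200) * 700
= 200 / 235 * 700
= 595.7 microstrain

595.7


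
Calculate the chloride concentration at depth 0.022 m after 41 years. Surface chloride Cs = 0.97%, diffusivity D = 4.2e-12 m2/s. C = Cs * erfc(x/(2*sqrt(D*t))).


t_seconds = 41 * 365.25 * 24 * 3600 = 1293861600.0 s
arg = 0.022 / (2 * sqrt(4.2e-12 * 1293861600.0))
= 0.1492
erfc(0.1492) = 0.8329
C = 0.97 * 0.8329 = 0.8079%

0.8079


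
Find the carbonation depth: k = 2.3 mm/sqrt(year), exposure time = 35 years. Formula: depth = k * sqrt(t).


depth = k * sqrt(t)
= 2.3 * sqrt(35)
= 13.61 mm

13.61


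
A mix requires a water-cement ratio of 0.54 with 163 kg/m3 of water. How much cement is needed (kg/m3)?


Cement = water / (w/c)
= 163 / 0.54
= 301.9 kg/m3

301.9


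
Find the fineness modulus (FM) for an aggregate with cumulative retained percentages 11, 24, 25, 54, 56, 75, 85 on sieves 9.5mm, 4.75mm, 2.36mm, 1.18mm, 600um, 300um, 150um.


FM = sum(cumulative % retained) / 100
= 330 / 100
= 3.3

3.3


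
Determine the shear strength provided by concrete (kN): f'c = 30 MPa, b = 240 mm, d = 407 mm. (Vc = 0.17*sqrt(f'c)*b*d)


Vc = 0.17 * sqrt(30) * 240 * 407 / 1000
= 90.95 kN

90.95


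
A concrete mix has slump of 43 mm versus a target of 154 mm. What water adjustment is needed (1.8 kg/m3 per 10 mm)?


Difference = 154 - 43 = 111 mm
Water adjustment = 111 * 1.8 / 10 = 20.0 kg/m3

20.0


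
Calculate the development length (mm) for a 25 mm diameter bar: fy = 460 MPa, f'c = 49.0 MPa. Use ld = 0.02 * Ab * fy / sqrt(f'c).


Ab = pi * 25^2 / 4 = 490.874 mm2
ld = 0.02 * 490.874 * 460 / sqrt(49.0)
= 645.1 mm

645.1


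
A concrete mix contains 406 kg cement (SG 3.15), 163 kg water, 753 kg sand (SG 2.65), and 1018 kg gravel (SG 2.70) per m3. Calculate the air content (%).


Vol cement = 406 / (3.15 * 1000) = 0.128889 m3
Vol water = 163 / 1000 = 0.163 m3
Vol sand = 753 / (2.65 * 1000) = 0.284151 m3
Vol gravel = 1018 / (2.70 * 1000) = 0.377037 m3
Total solid + water volume = 0.953077 m3
Air = (1 - 0.953077) * 100 = 4.69%

4.69


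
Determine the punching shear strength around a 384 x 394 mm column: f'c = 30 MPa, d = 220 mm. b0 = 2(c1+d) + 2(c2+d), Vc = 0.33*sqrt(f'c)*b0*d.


b0 = 2*(384 + 220) + 2*(394 + 220) = 2436 mm
Vc = 0.33 * sqrt(30) * 2436 * 220 / 1000
= 968.67 kN

968.67


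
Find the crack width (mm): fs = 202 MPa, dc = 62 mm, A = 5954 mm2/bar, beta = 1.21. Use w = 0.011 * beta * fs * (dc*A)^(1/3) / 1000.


w = 0.011 * beta * fs * (dc * A)^(1/3) / 1000
= 0.011 * 1.21 * 202 * (62 * 5954)^(1/3) / 1000
= 0.193 mm

0.193


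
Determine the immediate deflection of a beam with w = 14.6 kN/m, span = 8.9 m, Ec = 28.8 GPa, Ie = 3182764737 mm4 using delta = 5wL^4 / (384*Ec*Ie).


Convert: L = 8.9 m = 8900 mm, Ec = 28.8 GPa = 28800 MPa
delta = 5 * 14.6 * 8900^4 / (384 * 28800 * 3182764737)
= 13.01 mm

13.01


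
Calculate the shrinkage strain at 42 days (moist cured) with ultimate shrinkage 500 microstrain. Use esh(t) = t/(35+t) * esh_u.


esh(42) = 42 / (35 + 42) * 500
= 42 / 77 * 500
= 272.7 microstrain

272.7


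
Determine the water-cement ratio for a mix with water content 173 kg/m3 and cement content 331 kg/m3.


w/c = water / cement
w/c = 173 / 331 = 0.523

0.523


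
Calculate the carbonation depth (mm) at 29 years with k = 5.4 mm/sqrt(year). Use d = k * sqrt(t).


depth = k * sqrt(t)
= 5.4 * sqrt(29)
= 29.08 mm

29.08


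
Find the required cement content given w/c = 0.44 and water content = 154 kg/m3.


Cement = water / (w/c)
= 154 / 0.44
= 350.0 kg/m3

350.0


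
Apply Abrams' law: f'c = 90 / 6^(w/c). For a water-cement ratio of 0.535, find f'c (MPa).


f'c = 90 / 6^0.535
= 90 / 2.608
= 34.51 MPa

34.51


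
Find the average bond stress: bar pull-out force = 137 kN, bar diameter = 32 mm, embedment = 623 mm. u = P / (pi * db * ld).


u = P / (pi * db * ld)
= 137 * 1000 / (pi * 32 * 623)
= 2.187 MPa

2.187


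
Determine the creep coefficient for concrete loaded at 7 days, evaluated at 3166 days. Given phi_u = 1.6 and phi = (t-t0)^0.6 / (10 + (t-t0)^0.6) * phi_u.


dt = 3166 - 7 = 3159
phi = 3159^0.6 / (10 + 3159^0.6) * 1.6
= 1.482

1.482


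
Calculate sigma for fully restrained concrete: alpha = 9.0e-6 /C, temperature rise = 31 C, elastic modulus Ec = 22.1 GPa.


sigma = alpha * dT * Ec
= 9.0e-6 * 31 * 22.1 * 1000
= 6.166 MPa

6.166


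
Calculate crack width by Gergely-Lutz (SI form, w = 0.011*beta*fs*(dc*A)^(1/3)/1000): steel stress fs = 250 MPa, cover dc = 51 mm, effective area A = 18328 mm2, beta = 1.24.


w = 0.011 * beta * fs * (dc * A)^(1/3) / 1000
= 0.011 * 1.24 * 250 * (51 * 18328)^(1/3) / 1000
= 0.333 mm

0.333


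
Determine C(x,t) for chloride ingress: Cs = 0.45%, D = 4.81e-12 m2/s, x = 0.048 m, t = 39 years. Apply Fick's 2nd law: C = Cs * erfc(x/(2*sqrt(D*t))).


t_seconds = 39 * 365.25 * 24 * 3600 = 1230746400.0 s
arg = 0.048 / (2 * sqrt(4.81e-12 * 1230746400.0))
= 0.3119
erfc(0.3119) = 0.6591
C = 0.45 * 0.6591 = 0.2966%

0.2966


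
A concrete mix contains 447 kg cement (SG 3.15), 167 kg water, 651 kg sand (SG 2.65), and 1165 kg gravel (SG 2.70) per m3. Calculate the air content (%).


Vol cement = 447 / (3.15 * 1000) = 0.141905 m3
Vol water = 167 / 1000 = 0.167 m3
Vol sand = 651 / (2.65 * 1000) = 0.24566 m3
Vol gravel = 1165 / (2.70 * 1000) = 0.431481 m3
Total solid + water volume = 0.986047 m3
Air = (1 - 0.986047) * 100 = 1.4%

1.4


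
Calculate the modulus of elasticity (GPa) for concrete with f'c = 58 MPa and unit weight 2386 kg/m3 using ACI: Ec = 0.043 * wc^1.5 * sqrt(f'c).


Ec = 0.043 * 2386^1.5 * sqrt(58) / 1000
= 38.17 GPa

38.17


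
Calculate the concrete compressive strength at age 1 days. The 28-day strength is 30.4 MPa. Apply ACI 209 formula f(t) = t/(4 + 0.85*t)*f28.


f(1) = 1 / (4 + 0.85 * 1) * 30.4
= 1 / 4.85 * 30.4
= 6.27 MPa

6.27


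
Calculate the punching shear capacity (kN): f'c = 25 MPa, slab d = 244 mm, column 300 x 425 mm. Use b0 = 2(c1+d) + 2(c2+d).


b0 = 2*(300 + 244) + 2*(425 + 244) = 2426 mm
Vc = 0.33 * sqrt(25) * 2426 * 244 / 1000
= 976.71 kN

976.71


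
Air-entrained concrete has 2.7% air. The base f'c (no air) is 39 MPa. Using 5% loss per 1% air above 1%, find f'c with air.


Strength loss = (2.7 - 1) * 5 = 8.5%
f'c = 39 * (1 - 8.5/100)
= 35.69 MPa

35.69


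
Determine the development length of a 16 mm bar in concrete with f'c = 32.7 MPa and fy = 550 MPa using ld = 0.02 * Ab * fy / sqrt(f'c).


Ab = pi * 16^2 / 4 = 201.062 mm2
ld = 0.02 * 201.062 * 550 / sqrt(32.7)
= 386.8 mm

386.8


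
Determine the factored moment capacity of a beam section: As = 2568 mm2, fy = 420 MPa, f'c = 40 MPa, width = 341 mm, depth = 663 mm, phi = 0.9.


a = As * fy / (0.85 * f'c * b)
= 2568 * 420 / (0.85 * 40 * 341)
= 93.0274 mm
Mn = As * fy * (d - a/2) / 10^6
= 664.9174 kN-m
phi*Mn = 0.9 * 664.9174 = 598.43 kN-m

598.43


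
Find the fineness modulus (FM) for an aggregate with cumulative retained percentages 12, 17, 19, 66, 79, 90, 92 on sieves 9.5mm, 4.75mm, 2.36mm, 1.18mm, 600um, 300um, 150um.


FM = sum(cumulative % retained) / 100
= 375 / 100
= 3.75

3.75


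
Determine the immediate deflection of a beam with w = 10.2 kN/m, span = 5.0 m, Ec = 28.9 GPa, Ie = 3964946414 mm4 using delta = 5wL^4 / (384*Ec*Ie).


Convert: L = 5.0 m = 5000 mm, Ec = 28.9 GPa = 28900 MPa
delta = 5 * 10.2 * 5000^4 / (384 * 28900 * 3964946414)
= 0.72 mm

0.72


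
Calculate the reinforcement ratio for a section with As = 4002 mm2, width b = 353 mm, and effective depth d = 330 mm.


rho = As / (b * d)
= 4002 / (353 * 330)
= 0.0344

0.0344


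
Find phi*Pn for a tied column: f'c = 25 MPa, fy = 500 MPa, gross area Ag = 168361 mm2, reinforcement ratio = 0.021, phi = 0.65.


Ast = rho * Ag = 0.021 * 168361 = 3535.581 mm2
phi*Pn = 0.65 * 0.80 * (0.85 * 25 * (168361 - 3535.581) + 500 * 3535.581) / 1000
= 2740.57 kN

2740.57


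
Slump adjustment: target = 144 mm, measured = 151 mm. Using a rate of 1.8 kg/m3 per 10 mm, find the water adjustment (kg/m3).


Difference = 144 - 151 = -7 mm
Water adjustment = -7 * 1.8 / 10 = -1.3 kg/m3

-1.3


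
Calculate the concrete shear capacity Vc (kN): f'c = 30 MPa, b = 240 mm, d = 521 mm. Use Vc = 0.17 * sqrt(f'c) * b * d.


Vc = 0.17 * sqrt(30) * 240 * 521 / 1000
= 116.43 kN

116.43


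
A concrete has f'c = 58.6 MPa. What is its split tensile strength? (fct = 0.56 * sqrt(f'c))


fct = 0.56 * sqrt(58.6)
= 0.56 * 7.655
= 4.287 MPa

4.287


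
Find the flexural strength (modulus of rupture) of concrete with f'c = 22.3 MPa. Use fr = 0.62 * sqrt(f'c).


fr = 0.62 * sqrt(22.3)
= 2.928 MPa

2.928


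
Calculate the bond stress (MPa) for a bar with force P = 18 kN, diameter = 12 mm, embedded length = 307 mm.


u = P / (pi * db * ld)
= 18 * 1000 / (pi * 12 * 307)
= 1.555 MPa

1.555


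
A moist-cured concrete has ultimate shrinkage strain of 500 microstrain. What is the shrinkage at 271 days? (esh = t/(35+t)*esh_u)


esh(271) = 271 / (35 + 271) * 500
= 271 / 306 * 500
= 442.8 microstrain

442.8


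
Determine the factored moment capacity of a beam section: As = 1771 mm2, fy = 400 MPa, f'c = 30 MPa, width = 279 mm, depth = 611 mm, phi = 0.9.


a = As * fy / (0.85 * f'c * b)
= 1771 * 400 / (0.85 * 30 * 279)
= 99.5713 mm
Mn = As * fy * (d - a/2) / 10^6
= 397.5642 kN-m
phi*Mn = 0.9 * 397.5642 = 357.81 kN-m

357.81


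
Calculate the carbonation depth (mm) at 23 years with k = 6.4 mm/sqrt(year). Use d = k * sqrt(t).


depth = k * sqrt(t)
= 6.4 * sqrt(23)
= 30.69 mm

30.69


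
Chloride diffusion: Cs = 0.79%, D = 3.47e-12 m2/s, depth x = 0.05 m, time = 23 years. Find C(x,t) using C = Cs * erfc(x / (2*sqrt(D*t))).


t_seconds = 23 * 365.25 * 24 * 3600 = 725824800.0 s
arg = 0.05 / (2 * sqrt(3.47e-12 * 725824800.0))
= 0.4981
erfc(0.4981) = 0.4811
C = 0.79 * 0.4811 = 0.3801%

0.3801


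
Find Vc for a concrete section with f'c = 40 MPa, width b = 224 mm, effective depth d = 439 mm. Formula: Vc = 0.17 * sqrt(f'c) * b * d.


Vc = 0.17 * sqrt(40) * 224 * 439 / 1000
= 105.73 kN

105.73


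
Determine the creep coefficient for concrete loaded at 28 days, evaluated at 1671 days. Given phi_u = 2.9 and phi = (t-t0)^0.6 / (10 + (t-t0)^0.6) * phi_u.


dt = 1671 - 28 = 1643
phi = 1643^0.6 / (10 + 1643^0.6) * 2.9
= 2.595

2.595


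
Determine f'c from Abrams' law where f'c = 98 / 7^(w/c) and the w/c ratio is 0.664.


f'c = 98 / 7^0.664
= 98 / 3.64
= 26.92 MPa

26.92


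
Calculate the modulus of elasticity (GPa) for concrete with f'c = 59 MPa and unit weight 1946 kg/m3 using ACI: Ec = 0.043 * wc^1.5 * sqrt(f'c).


Ec = 0.043 * 1946^1.5 * sqrt(59) / 1000
= 28.35 GPa

28.35


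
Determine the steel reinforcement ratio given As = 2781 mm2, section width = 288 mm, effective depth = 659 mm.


rho = As / (b * d)
= 2781 / (288 * 659)
= 0.0147

0.0147


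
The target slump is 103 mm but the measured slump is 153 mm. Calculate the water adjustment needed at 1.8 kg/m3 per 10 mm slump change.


Difference = 103 - 153 = -50 mm
Water adjustment = -50 * 1.8 / 10 = -9.0 kg/m3

-9.0


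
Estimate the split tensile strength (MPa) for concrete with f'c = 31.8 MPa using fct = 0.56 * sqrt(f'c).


fct = 0.56 * sqrt(31.8)
= 0.56 * 5.639
= 3.158 MPa

3.158


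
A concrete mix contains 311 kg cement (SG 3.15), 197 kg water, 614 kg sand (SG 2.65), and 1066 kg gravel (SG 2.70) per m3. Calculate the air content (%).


Vol cement = 311 / (3.15 * 1000) = 0.09873 m3
Vol water = 197 / 1000 = 0.197 m3
Vol sand = 614 / (2.65 * 1000) = 0.231698 m3
Vol gravel = 1066 / (2.70 * 1000) = 0.394815 m3
Total solid + water volume = 0.922243 m3
Air = (1 - 0.922243) * 100 = 7.78%

7.78


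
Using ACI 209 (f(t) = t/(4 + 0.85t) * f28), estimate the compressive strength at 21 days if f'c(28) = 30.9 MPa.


f(21) = 21 / (4 + 0.85 * 21) * 30.9
= 21 / 21.85 * 30.9
= 29.7 MPa

29.7


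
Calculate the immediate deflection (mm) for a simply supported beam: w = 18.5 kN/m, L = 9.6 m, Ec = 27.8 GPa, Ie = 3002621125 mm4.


Convert: L = 9.6 m = 9600 mm, Ec = 27.8 GPa = 27800 MPa
delta = 5 * 18.5 * 9600^4 / (384 * 27800 * 3002621125)
= 24.51 mm

24.51


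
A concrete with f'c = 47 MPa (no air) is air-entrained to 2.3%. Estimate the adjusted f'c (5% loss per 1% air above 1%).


Strength loss = (2.3 - 1) * 5 = 6.5%
f'c = 47 * (1 - 6.5/100)
= 43.95 MPa

43.95


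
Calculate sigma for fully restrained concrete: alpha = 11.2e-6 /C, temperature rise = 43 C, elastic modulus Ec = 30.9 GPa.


sigma = alpha * dT * Ec
= 11.2e-6 * 43 * 30.9 * 1000
= 14.881 MPa

14.881


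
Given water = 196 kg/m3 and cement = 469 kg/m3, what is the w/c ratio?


w/c = water / cement
w/c = 196 / 469 = 0.418

0.418


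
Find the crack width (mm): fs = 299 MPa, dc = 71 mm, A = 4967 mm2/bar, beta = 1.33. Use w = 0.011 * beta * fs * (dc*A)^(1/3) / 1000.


w = 0.011 * beta * fs * (dc * A)^(1/3) / 1000
= 0.011 * 1.33 * 299 * (71 * 4967)^(1/3) / 1000
= 0.309 mm

0.309


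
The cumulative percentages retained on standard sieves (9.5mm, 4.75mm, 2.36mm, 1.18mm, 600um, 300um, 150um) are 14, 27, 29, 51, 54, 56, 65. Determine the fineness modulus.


FM = sum(cumulative % retained) / 100
= 296 / 100
= 2.96

2.96


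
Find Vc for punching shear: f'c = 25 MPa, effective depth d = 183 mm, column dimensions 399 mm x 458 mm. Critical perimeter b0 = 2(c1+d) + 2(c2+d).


b0 = 2*(399 + 183) + 2*(458 + 183) = 2446 mm
Vc = 0.33 * sqrt(25) * 2446 * 183 / 1000
= 738.57 kN

738.57


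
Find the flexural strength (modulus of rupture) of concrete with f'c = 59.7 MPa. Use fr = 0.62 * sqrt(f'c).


fr = 0.62 * sqrt(59.7)
= 4.79 MPa

4.79


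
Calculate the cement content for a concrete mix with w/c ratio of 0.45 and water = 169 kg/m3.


Cement = water / (w/c)
= 169 / 0.45
= 375.6 kg/m3

375.6


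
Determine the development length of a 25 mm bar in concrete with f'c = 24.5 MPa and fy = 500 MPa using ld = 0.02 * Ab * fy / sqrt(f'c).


Ab = pi * 25^2 / 4 = 490.874 mm2
ld = 0.02 * 490.874 * 500 / sqrt(24.5)
= 991.7 mm

991.7


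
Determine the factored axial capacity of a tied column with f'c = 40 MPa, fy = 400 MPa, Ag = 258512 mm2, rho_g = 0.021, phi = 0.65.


Ast = rho * Ag = 0.021 * 258512 = 5428.752 mm2
phi*Pn = 0.65 * 0.80 * (0.85 * 40 * (258512 - 5428.752) + 400 * 5428.752) / 1000
= 5603.69 kN

5603.69


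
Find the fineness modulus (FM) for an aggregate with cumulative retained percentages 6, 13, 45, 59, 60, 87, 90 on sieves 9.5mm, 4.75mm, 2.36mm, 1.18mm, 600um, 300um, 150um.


FM = sum(cumulative % retained) / 100
= 360 / 100
= 3.6

3.6


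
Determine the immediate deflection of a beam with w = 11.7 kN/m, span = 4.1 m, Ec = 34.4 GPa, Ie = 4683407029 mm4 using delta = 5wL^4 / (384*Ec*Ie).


Convert: L = 4.1 m = 4100 mm, Ec = 34.4 GPa = 34400 MPa
delta = 5 * 11.7 * 4100^4 / (384 * 34400 * 4683407029)
= 0.27 mm

0.27


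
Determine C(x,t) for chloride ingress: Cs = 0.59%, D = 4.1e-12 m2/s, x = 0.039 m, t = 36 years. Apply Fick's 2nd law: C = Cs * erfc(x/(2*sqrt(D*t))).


t_seconds = 36 * 365.25 * 24 * 3600 = 1136073600.0 s
arg = 0.039 / (2 * sqrt(4.1e-12 * 1136073600.0))
= 0.2857
erfc(0.2857) = 0.6862
C = 0.59 * 0.6862 = 0.4048%

0.4048


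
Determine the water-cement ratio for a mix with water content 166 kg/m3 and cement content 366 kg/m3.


w/c = water / cement
w/c = 166 / 366 = 0.454

0.454


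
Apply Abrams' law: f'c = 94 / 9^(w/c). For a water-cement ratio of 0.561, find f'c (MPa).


f'c = 94 / 9^0.561
= 94 / 3.43
= 27.4 MPa

27.4


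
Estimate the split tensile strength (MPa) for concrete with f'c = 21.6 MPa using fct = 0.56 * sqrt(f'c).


fct = 0.56 * sqrt(21.6)
= 0.56 * 4.648
= 2.603 MPa

2.603


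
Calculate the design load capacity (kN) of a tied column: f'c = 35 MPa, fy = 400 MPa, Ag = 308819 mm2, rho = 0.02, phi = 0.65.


Ast = rho * Ag = 0.02 * 308819 = 6176.38 mm2
phi*Pn = 0.65 * 0.80 * (0.85 * 35 * (308819 - 6176.38) + 400 * 6176.38) / 1000
= 5966.57 kN

5966.57


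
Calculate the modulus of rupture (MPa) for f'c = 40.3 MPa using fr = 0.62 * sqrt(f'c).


fr = 0.62 * sqrt(40.3)
= 3.936 MPa

3.936


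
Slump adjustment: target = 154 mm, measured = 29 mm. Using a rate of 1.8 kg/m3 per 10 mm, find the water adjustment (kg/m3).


Difference = 154 - 29 = 125 mm
Water adjustment = 125 * 1.8 / 10 = 22.5 kg/m3

22.5


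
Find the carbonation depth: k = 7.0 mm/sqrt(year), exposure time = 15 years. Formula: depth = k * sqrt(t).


depth = k * sqrt(t)
= 7.0 * sqrt(15)
= 27.11 mm

27.11


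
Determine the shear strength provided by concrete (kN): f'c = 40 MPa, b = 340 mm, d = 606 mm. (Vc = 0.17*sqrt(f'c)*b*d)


Vc = 0.17 * sqrt(40) * 340 * 606 / 1000
= 221.53 kN

221.53


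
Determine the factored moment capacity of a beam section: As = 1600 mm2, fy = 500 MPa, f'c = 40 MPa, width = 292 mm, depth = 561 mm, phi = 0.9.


a = As * fy / (0.85 * f'c * b)
= 1600 * 500 / (0.85 * 40 * 292)
= 80.5802 mm
Mn = As * fy * (d - a/2) / 10^6
= 416.5679 kN-m
phi*Mn = 0.9 * 416.5679 = 374.91 kN-m

374.91


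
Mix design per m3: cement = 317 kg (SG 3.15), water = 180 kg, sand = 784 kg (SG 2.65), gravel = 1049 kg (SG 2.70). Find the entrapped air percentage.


Vol cement = 317 / (3.15 * 1000) = 0.100635 m3
Vol water = 180 / 1000 = 0.18 m3
Vol sand = 784 / (2.65 * 1000) = 0.295849 m3
Vol gravel = 1049 / (2.70 * 1000) = 0.388519 m3
Total solid + water volume = 0.965002 m3
Air = (1 - 0.965002) * 100 = 3.5%

3.5


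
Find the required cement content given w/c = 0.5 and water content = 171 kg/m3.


Cement = water / (w/c)
= 171 / 0.5
= 342.0 kg/m3

342.0


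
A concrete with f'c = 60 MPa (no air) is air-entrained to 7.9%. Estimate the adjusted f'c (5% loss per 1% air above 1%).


Strength loss = (7.9 - 1) * 5 = 34.5%
f'c = 60 * (1 - 34.5/100)
= 39.3 MPa

39.3


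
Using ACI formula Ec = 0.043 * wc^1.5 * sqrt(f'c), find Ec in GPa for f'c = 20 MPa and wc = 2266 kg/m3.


Ec = 0.043 * 2266^1.5 * sqrt(20) / 1000
= 20.74 GPa

20.74


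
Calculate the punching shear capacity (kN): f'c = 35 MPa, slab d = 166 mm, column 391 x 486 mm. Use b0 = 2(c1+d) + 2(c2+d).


b0 = 2*(391 + 166) + 2*(486 + 166) = 2418 mm
Vc = 0.33 * sqrt(35) * 2418 * 166 / 1000
= 783.63 kN

783.63


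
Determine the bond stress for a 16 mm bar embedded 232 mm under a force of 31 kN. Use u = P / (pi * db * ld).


u = P / (pi * db * ld)
= 31 * 1000 / (pi * 16 * 232)
= 2.658 MPa

2.658


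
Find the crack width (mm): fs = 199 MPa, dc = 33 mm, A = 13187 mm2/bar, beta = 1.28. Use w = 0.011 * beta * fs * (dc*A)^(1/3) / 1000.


w = 0.011 * beta * fs * (dc * A)^(1/3) / 1000
= 0.011 * 1.28 * 199 * (33 * 13187)^(1/3) / 1000
= 0.212 mm

0.212


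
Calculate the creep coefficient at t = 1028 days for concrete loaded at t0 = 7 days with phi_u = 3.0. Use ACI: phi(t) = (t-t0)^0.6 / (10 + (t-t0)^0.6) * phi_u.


dt = 1028 - 7 = 1021
phi = 1021^0.6 / (10 + 1021^0.6) * 3.0
= 2.594

2.594


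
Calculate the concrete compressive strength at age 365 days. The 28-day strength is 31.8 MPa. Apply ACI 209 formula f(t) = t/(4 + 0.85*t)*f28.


f(365) = 365 / (4 + 0.85 * 365) * 31.8
= 365 / 314.25 * 31.8
= 36.94 MPa

36.94


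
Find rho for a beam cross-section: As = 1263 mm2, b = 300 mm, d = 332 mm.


rho = As / (b * d)
= 1263 / (300 * 332)
= 0.0127

0.0127


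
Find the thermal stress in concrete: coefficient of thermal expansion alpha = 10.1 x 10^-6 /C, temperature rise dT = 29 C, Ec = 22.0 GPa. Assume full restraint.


sigma = alpha * dT * Ec
= 10.1e-6 * 29 * 22.0 * 1000
= 6.444 MPa

6.444


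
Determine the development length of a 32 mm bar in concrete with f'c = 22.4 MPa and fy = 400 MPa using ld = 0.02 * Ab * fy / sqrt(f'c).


Ab = pi * 32^2 / 4 = 804.248 mm2
ld = 0.02 * 804.248 * 400 / sqrt(22.4)
= 1359.4 mm

1359.4


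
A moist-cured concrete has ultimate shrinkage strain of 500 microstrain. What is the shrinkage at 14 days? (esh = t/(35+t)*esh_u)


esh(14) = 14 / (35 + 14) * 500
= 14 / 49 * 500
= 142.9 microstrain

142.9


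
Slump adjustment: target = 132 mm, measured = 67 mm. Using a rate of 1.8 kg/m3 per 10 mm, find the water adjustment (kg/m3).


Difference = 132 - 67 = 65 mm
Water adjustment = 65 * 1.8 / 10 = 11.7 kg/m3

11.7


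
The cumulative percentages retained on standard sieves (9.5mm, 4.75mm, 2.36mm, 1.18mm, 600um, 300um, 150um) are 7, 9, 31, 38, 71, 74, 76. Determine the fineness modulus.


FM = sum(cumulative % retained) / 100
= 306 / 100
= 3.06

3.06


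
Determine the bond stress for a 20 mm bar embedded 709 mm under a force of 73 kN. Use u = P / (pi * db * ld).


u = P / (pi * db * ld)
= 73 * 1000 / (pi * 20 * 709)
= 1.639 MPa

1.639


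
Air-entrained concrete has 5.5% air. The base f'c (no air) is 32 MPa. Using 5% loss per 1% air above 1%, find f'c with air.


Strength loss = (5.5 - 1) * 5 = 22.5%
f'c = 32 * (1 - 22.5/100)
= 24.8 MPa

24.8


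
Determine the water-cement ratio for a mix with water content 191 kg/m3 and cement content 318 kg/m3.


w/c = water / cement
w/c = 191 / 318 = 0.601

0.601


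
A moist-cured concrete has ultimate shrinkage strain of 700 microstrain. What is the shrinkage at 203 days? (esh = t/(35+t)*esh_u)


esh(203) = 203 / (35 + 203) * 700
= 203 / 238 * 700
= 597.1 microstrain

597.1


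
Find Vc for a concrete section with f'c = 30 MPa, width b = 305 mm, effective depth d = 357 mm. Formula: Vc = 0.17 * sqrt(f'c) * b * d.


Vc = 0.17 * sqrt(30) * 305 * 357 / 1000
= 101.39 kN

101.39


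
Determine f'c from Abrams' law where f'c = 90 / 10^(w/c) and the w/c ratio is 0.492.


f'c = 90 / 10^0.492
= 90 / 3.105
= 28.99 MPa

28.99


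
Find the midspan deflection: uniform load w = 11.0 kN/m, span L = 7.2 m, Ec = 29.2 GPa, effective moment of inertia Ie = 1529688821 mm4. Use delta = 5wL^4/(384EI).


Convert: L = 7.2 m = 7200 mm, Ec = 29.2 GPa = 29200 MPa
delta = 5 * 11.0 * 7200^4 / (384 * 29200 * 1529688821)
= 8.62 mm

8.62


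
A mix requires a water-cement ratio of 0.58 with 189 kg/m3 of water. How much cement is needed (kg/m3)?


Cement = water / (w/c)
= 189 / 0.58
= 325.9 kg/m3

325.9


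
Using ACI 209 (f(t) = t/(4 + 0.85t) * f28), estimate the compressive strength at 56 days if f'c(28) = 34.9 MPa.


f(56) = 56 / (4 + 0.85 * 56) * 34.9
= 56 / 51.6 * 34.9
= 37.88 MPa

37.88


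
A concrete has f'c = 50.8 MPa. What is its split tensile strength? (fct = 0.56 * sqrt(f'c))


fct = 0.56 * sqrt(50.8)
= 0.56 * 7.127
= 3.991 MPa

3.991


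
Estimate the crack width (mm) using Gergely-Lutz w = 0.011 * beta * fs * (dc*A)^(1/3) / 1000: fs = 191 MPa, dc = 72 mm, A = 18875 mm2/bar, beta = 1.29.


w = 0.011 * beta * fs * (dc * A)^(1/3) / 1000
= 0.011 * 1.29 * 191 * (72 * 18875)^(1/3) / 1000
= 0.3 mm

0.3


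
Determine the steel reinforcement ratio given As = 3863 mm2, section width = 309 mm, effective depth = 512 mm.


rho = As / (b * d)
= 3863 / (309 * 512)
= 0.0244

0.0244


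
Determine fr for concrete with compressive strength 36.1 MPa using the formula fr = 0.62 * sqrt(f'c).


fr = 0.62 * sqrt(36.1)
= 3.725 MPa

3.725


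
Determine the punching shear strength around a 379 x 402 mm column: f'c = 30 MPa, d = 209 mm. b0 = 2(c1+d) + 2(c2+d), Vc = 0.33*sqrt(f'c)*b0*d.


b0 = 2*(379 + 209) + 2*(402 + 209) = 2398 mm
Vc = 0.33 * sqrt(30) * 2398 * 209 / 1000
= 905.88 kN

905.88


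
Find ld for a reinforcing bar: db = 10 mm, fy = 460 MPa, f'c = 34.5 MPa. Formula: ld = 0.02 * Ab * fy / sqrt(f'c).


Ab = pi * 10^2 / 4 = 78.54 mm2
ld = 0.02 * 78.54 * 460 / sqrt(34.5)
= 123.0 mm

123.0


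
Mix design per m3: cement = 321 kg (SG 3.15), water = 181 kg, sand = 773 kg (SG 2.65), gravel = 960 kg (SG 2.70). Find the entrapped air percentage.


Vol cement = 321 / (3.15 * 1000) = 0.101905 m3
Vol water = 181 / 1000 = 0.181 m3
Vol sand = 773 / (2.65 * 1000) = 0.291698 m3
Vol gravel = 960 / (2.70 * 1000) = 0.355556 m3
Total solid + water volume = 0.930158 m3
Air = (1 - 0.930158) * 100 = 6.98%

6.98


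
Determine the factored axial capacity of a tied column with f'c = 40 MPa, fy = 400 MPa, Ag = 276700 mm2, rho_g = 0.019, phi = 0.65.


Ast = rho * Ag = 0.019 * 276700 = 5257.3 mm2
phi*Pn = 0.65 * 0.80 * (0.85 * 40 * (276700 - 5257.3) + 400 * 5257.3) / 1000
= 5892.63 kN

5892.63


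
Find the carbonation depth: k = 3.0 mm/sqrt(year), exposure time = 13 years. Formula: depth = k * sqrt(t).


depth = k * sqrt(t)
= 3.0 * sqrt(13)
= 10.82 mm

10.82


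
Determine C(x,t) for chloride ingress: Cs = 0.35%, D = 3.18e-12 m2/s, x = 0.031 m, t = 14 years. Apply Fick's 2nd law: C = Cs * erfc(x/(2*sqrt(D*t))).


t_seconds = 14 * 365.25 * 24 * 3600 = 441806400.0 s
arg = 0.031 / (2 * sqrt(3.18e-12 * 441806400.0))
= 0.4135
erfc(0.4135) = 0.5587
C = 0.35 * 0.5587 = 0.1955%

0.1955


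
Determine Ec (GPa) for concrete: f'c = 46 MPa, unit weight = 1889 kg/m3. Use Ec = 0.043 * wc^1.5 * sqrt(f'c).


Ec = 0.043 * 1889^1.5 * sqrt(46) / 1000
= 23.94 GPa

23.94


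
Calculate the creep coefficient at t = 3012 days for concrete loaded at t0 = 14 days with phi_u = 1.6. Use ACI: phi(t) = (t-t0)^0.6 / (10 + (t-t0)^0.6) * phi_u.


dt = 3012 - 14 = 2998
phi = 2998^0.6 / (10 + 2998^0.6) * 1.6
= 1.479

1.479


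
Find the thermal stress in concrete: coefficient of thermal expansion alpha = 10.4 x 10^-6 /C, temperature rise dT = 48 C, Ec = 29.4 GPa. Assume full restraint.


sigma = alpha * dT * Ec
= 10.4e-6 * 48 * 29.4 * 1000
= 14.676 MPa

14.676


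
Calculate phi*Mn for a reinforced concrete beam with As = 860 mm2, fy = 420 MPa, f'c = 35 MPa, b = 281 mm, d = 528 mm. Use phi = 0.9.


a = As * fy / (0.85 * f'c * b)
= 860 * 420 / (0.85 * 35 * 281)
= 43.207 mm
Mn = As * fy * (d - a/2) / 10^6
= 182.9104 kN-m
phi*Mn = 0.9 * 182.9104 = 164.62 kN-m

164.62


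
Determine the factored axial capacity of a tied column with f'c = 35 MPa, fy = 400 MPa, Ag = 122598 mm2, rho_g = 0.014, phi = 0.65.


Ast = rho * Ag = 0.014 * 122598 = 1716.372 mm2
phi*Pn = 0.65 * 0.80 * (0.85 * 35 * (122598 - 1716.372) + 400 * 1716.372) / 1000
= 2227.04 kN

2227.04


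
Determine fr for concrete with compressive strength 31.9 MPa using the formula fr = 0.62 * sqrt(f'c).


fr = 0.62 * sqrt(31.9)
= 3.502 MPa

3.502


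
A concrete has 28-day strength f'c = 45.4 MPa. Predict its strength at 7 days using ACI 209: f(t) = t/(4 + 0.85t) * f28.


f(7) = 7 / (4 + 0.85 * 7) * 45.4
= 7 / 9.95 * 45.4
= 31.94 MPa

31.94


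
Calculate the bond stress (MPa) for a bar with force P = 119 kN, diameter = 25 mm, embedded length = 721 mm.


u = P / (pi * db * ld)
= 119 * 1000 / (pi * 25 * 721)
= 2.101 MPa

2.101


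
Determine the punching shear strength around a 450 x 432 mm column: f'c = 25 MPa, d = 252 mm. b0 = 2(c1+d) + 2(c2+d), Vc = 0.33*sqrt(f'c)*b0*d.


b0 = 2*(450 + 252) + 2*(432 + 252) = 2772 mm
Vc = 0.33 * sqrt(25) * 2772 * 252 / 1000
= 1152.6 kN

1152.6


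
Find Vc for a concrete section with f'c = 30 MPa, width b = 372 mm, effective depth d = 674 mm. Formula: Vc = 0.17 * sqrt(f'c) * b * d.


Vc = 0.17 * sqrt(30) * 372 * 674 / 1000
= 233.46 kN

233.46


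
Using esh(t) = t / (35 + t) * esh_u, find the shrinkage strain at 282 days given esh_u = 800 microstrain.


esh(282) = 282 / (35 + 282) * 800
= 282 / 317 * 800
= 711.7 microstrain

711.7


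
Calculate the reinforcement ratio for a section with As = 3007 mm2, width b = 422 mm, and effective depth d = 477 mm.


rho = As / (b * d)
= 3007 / (422 * 477)
= 0.0149

0.0149


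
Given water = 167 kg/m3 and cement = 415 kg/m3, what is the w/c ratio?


w/c = water / cement
w/c = 167 / 415 = 0.402

0.402


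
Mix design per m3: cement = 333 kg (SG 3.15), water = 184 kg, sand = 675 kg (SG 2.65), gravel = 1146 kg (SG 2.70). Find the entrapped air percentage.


Vol cement = 333 / (3.15 * 1000) = 0.105714 m3
Vol water = 184 / 1000 = 0.184 m3
Vol sand = 675 / (2.65 * 1000) = 0.254717 m3
Vol gravel = 1146 / (2.70 * 1000) = 0.424444 m3
Total solid + water volume = 0.968876 m3
Air = (1 - 0.968876) * 100 = 3.11%

3.11


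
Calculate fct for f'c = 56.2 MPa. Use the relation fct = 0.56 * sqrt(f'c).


fct = 0.56 * sqrt(56.2)
= 0.56 * 7.497
= 4.198 MPa

4.198


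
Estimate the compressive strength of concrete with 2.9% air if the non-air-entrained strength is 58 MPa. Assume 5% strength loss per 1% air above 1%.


Strength loss = (2.9 - 1) * 5 = 9.5%
f'c = 58 * (1 - 9.5/100)
= 52.49 MPa

52.49


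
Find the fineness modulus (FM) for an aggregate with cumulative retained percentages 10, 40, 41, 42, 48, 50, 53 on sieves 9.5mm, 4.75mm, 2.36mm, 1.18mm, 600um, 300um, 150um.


FM = sum(cumulative % retained) / 100
= 284 / 100
= 2.84

2.84


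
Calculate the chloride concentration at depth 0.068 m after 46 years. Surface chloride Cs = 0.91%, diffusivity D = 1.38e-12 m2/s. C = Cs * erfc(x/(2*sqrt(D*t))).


t_seconds = 46 * 365.25 * 24 * 3600 = 1451649600.0 s
arg = 0.068 / (2 * sqrt(1.38e-12 * 1451649600.0))
= 0.7596
erfc(0.7596) = 0.2827
C = 0.91 * 0.2827 = 0.2572%

0.2572


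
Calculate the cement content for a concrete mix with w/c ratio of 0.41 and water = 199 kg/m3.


Cement = water / (w/c)
= 199 / 0.41
= 485.4 kg/m3

485.4


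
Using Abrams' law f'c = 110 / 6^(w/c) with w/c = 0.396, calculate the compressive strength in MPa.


f'c = 110 / 6^0.396
= 110 / 2.033
= 54.11 MPa

54.11


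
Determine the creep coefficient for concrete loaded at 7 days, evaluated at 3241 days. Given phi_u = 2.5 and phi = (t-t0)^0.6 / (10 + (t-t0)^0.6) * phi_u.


dt = 3241 - 7 = 3234
phi = 3234^0.6 / (10 + 3234^0.6) * 2.5
= 2.318

2.318


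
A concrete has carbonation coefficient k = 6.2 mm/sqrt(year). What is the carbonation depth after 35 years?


depth = k * sqrt(t)
= 6.2 * sqrt(35)
= 36.68 mm

36.68


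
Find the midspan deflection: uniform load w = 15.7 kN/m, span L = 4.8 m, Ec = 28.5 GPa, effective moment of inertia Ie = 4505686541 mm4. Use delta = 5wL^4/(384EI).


Convert: L = 4.8 m = 4800 mm, Ec = 28.5 GPa = 28500 MPa
delta = 5 * 15.7 * 4800^4 / (384 * 28500 * 4505686541)
= 0.85 mm

0.85


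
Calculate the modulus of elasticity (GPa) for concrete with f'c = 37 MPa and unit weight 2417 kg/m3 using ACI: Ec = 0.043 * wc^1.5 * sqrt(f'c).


Ec = 0.043 * 2417^1.5 * sqrt(37) / 1000
= 31.08 GPa

31.08


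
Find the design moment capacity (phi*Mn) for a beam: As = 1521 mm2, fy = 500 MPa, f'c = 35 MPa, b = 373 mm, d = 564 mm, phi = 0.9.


a = As * fy / (0.85 * f'c * b)
= 1521 * 500 / (0.85 * 35 * 373)
= 68.5336 mm
Mn = As * fy * (d - a/2) / 10^6
= 402.8621 kN-m
phi*Mn = 0.9 * 402.8621 = 362.58 kN-m

362.58


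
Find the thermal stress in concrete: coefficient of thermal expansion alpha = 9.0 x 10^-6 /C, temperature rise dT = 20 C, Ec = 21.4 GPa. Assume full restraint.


sigma = alpha * dT * Ec
= 9.0e-6 * 20 * 21.4 * 1000
= 3.852 MPa

3.852


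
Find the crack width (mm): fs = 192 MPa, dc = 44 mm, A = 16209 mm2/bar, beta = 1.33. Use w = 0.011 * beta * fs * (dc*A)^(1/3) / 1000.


w = 0.011 * beta * fs * (dc * A)^(1/3) / 1000
= 0.011 * 1.33 * 192 * (44 * 16209)^(1/3) / 1000
= 0.251 mm

0.251


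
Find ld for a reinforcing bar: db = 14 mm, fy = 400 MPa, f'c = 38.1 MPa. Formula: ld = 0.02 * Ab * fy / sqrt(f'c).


Ab = pi * 14^2 / 4 = 153.938 mm2
ld = 0.02 * 153.938 * 400 / sqrt(38.1)
= 199.5 mm

199.5


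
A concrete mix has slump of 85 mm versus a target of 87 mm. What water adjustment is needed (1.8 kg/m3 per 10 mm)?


Difference = 87 - 85 = 2 mm
Water adjustment = 2 * 1.8 / 10 = 0.4 kg/m3

0.4


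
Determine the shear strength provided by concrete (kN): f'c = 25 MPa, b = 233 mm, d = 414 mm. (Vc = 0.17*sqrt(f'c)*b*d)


Vc = 0.17 * sqrt(25) * 233 * 414 / 1000
= 81.99 kN

81.99


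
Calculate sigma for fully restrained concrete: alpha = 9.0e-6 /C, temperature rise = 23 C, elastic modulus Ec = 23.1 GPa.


sigma = alpha * dT * Ec
= 9.0e-6 * 23 * 23.1 * 1000
= 4.782 MPa

4.782


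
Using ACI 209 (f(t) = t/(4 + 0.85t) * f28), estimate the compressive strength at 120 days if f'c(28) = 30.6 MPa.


f(120) = 120 / (4 + 0.85 * 120) * 30.6
= 120 / 106.0 * 30.6
= 34.64 MPa

34.64


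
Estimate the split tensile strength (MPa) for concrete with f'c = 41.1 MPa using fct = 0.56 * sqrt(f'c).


fct = 0.56 * sqrt(41.1)
= 0.56 * 6.411
= 3.59 MPa

3.59


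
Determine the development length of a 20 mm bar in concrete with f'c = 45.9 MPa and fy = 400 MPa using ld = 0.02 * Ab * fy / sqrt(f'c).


Ab = pi * 20^2 / 4 = 314.159 mm2
ld = 0.02 * 314.159 * 400 / sqrt(45.9)
= 371.0 mm

371.0


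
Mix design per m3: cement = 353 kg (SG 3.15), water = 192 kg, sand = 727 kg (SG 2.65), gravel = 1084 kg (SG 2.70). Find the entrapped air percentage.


Vol cement = 353 / (3.15 * 1000) = 0.112063 m3
Vol water = 192 / 1000 = 0.192 m3
Vol sand = 727 / (2.65 * 1000) = 0.27434 m3
Vol gravel = 1084 / (2.70 * 1000) = 0.401481 m3
Total solid + water volume = 0.979885 m3
Air = (1 - 0.979885) * 100 = 2.01%

2.01


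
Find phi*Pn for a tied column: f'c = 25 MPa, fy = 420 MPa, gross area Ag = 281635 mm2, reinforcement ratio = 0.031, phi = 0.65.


Ast = rho * Ag = 0.031 * 281635 = 8730.685 mm2
phi*Pn = 0.65 * 0.80 * (0.85 * 25 * (281635 - 8730.685) + 420 * 8730.685) / 1000
= 4922.37 kN

4922.37


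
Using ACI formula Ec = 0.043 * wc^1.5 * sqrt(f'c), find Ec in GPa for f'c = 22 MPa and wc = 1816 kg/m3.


Ec = 0.043 * 1816^1.5 * sqrt(22) / 1000
= 15.61 GPa

15.61


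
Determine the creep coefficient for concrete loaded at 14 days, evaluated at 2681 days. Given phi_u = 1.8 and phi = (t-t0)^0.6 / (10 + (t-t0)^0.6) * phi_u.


dt = 2681 - 14 = 2667
phi = 2667^0.6 / (10 + 2667^0.6) * 1.8
= 1.654

1.654


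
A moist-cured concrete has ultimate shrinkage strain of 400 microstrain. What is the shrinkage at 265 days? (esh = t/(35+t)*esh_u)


esh(265) = 265 / (35 + 265) * 400
= 265 / 300 * 400
= 353.3 microstrain

353.3


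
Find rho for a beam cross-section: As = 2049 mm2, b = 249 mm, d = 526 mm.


rho = As / (b * d)
= 2049 / (249 * 526)
= 0.0156

0.0156


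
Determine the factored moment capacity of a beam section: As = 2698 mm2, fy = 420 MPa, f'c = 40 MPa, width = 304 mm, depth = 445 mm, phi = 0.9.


a = As * fy / (0.85 * f'c * b)
= 2698 * 420 / (0.85 * 40 * 304)
= 109.6324 mm
Mn = As * fy * (d - a/2) / 10^6
= 442.1407 kN-m
phi*Mn = 0.9 * 442.1407 = 397.93 kN-m

397.93


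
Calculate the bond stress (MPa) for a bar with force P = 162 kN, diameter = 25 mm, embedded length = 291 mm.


u = P / (pi * db * ld)
= 162 * 1000 / (pi * 25 * 291)
= 7.088 MPa

7.088


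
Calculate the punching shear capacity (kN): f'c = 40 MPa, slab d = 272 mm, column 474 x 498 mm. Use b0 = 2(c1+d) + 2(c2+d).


b0 = 2*(474 + 272) + 2*(498 + 272) = 3032 mm
Vc = 0.33 * sqrt(40) * 3032 * 272 / 1000
= 1721.24 kN

1721.24


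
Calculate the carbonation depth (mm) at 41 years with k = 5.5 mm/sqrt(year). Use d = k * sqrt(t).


depth = k * sqrt(t)
= 5.5 * sqrt(41)
= 35.22 mm

35.22


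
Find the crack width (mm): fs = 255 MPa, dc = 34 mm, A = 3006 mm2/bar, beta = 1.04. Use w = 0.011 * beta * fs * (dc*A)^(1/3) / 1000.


w = 0.011 * beta * fs * (dc * A)^(1/3) / 1000
= 0.011 * 1.04 * 255 * (34 * 3006)^(1/3) / 1000
= 0.136 mm

0.136


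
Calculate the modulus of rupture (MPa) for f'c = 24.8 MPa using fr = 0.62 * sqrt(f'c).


fr = 0.62 * sqrt(24.8)
= 3.088 MPa

3.088


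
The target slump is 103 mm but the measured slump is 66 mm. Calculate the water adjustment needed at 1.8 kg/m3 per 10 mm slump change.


Difference = 103 - 66 = 37 mm
Water adjustment = 37 * 1.8 / 10 = 6.7 kg/m3

6.7


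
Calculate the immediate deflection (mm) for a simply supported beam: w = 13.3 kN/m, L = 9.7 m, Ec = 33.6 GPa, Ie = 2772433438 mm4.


Convert: L = 9.7 m = 9700 mm, Ec = 33.6 GPa = 33600 MPa
delta = 5 * 13.3 * 9700^4 / (384 * 33600 * 2772433438)
= 16.46 mm

16.46


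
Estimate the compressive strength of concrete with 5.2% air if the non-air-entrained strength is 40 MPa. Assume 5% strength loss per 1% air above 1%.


Strength loss = (5.2 - 1) * 5 = 21.0%
f'c = 40 * (1 - 21.0/100)
= 31.6 MPa

31.6


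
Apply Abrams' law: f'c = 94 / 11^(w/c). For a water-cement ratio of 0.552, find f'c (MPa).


f'c = 94 / 11^0.552
= 94 / 3.757
= 25.02 MPa

25.02


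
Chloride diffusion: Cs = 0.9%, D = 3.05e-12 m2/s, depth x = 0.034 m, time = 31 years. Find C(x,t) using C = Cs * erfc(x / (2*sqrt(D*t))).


t_seconds = 31 * 365.25 * 24 * 3600 = 978285600.0 s
arg = 0.034 / (2 * sqrt(3.05e-12 * 978285600.0))
= 0.3112
erfc(0.3112) = 0.6598
C = 0.9 * 0.6598 = 0.5939%

0.5939
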